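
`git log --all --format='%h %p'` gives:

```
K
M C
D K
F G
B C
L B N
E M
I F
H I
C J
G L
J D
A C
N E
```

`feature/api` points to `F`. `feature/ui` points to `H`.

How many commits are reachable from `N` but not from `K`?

Reachable from N: {C, D, E, J, K, M, N}.
Reachable from K: {K}.
In N's history but not K's: {C, D, E, J, M, N} — 6 commits.

6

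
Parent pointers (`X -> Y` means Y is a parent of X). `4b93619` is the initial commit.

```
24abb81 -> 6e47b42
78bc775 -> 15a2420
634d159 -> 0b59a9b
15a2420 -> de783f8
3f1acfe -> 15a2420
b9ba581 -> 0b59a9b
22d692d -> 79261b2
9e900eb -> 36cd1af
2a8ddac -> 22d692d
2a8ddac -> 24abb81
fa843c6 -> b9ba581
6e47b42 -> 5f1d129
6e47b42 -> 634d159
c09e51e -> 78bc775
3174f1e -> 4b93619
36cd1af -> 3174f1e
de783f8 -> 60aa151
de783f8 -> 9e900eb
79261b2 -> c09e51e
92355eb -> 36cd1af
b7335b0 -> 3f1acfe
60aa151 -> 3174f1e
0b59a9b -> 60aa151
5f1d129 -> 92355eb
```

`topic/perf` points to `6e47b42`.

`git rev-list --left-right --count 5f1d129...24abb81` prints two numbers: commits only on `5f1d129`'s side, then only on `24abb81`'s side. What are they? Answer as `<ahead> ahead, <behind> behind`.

0 ahead, 5 behind

Reachable from 5f1d129: {3174f1e, 36cd1af, 4b93619, 5f1d129, 92355eb}.
Reachable from 24abb81: {0b59a9b, 24abb81, 3174f1e, 36cd1af, 4b93619, 5f1d129, 60aa151, 634d159, 6e47b42, 92355eb}.
Only in 5f1d129's history (ahead): {} — 0.
Only in 24abb81's history (behind): {0b59a9b, 24abb81, 60aa151, 634d159, 6e47b42} — 5.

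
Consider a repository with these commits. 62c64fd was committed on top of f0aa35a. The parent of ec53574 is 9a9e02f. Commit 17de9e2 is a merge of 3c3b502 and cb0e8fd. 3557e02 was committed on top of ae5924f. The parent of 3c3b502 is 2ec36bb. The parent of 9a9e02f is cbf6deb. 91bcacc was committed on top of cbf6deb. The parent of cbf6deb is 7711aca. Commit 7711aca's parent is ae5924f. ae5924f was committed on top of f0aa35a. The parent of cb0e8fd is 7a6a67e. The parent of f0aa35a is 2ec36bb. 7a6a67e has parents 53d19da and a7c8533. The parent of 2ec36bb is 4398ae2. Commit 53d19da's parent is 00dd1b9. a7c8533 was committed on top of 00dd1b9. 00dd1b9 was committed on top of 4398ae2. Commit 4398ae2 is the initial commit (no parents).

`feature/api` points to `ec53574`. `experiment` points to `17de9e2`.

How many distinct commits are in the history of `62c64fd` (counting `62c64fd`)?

Walking parent pointers from 62c64fd: reachable set = {2ec36bb, 4398ae2, 62c64fd, f0aa35a}.
That is 4 commits.

4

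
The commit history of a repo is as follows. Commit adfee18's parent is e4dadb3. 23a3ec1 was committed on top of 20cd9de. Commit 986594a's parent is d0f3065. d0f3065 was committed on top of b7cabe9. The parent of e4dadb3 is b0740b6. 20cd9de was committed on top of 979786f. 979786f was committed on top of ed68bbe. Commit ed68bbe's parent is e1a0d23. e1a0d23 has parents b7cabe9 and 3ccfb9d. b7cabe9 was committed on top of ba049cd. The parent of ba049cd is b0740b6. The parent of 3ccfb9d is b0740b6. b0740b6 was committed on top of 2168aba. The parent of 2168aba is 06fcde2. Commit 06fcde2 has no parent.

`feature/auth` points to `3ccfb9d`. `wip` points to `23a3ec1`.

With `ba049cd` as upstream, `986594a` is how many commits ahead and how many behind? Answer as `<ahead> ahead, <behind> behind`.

Reachable from 986594a: {06fcde2, 2168aba, 986594a, b0740b6, b7cabe9, ba049cd, d0f3065}.
Reachable from ba049cd: {06fcde2, 2168aba, b0740b6, ba049cd}.
Only in 986594a's history (ahead): {986594a, b7cabe9, d0f3065} — 3.
Only in ba049cd's history (behind): {} — 0.

3 ahead, 0 behind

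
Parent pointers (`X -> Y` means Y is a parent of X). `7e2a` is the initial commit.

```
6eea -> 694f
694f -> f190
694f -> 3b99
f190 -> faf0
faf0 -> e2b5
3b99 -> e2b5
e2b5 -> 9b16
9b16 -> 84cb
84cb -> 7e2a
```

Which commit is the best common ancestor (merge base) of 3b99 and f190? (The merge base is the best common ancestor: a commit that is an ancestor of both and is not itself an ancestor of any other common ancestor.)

e2b5

Ancestors of 3b99: {3b99, 7e2a, 84cb, 9b16, e2b5}.
Ancestors of f190: {7e2a, 84cb, 9b16, e2b5, f190, faf0}.
Common ancestors: {7e2a, 84cb, 9b16, e2b5}.
Among these, e2b5 is not an ancestor of any other common ancestor — it is the merge base.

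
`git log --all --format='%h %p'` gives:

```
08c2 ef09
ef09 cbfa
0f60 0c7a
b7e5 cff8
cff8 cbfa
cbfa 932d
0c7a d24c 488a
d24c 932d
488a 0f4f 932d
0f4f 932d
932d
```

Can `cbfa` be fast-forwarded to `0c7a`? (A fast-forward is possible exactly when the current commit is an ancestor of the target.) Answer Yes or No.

A fast-forward from cbfa to 0c7a is possible iff cbfa is an ancestor of 0c7a.
Ancestors of 0c7a: {0c7a, 0f4f, 488a, 932d, d24c}.
cbfa is not among them, so fast-forward is not possible.

No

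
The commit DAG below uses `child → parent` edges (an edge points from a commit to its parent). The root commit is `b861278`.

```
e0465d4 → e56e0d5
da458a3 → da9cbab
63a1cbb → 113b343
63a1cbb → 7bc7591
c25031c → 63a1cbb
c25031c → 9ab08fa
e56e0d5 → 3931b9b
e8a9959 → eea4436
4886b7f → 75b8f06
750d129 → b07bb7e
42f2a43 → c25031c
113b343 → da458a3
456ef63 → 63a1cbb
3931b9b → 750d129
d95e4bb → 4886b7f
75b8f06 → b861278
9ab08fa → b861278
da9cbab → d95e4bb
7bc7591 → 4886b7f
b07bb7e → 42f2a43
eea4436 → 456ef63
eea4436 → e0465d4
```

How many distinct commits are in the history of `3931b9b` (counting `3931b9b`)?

15

Walking parent pointers from 3931b9b: reachable set = {113b343, 3931b9b, 42f2a43, 4886b7f, 63a1cbb, 750d129, 75b8f06, 7bc7591, 9ab08fa, b07bb7e, b861278, c25031c, d95e4bb, da458a3, da9cbab}.
That is 15 commits.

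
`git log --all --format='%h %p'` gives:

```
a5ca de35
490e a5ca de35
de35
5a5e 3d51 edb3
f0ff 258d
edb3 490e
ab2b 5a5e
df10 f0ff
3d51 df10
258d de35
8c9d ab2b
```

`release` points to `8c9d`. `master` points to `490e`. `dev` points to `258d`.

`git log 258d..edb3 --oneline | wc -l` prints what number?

Reachable from edb3: {490e, a5ca, de35, edb3}.
Reachable from 258d: {258d, de35}.
In edb3's history but not 258d's: {490e, a5ca, edb3} — 3 commits.

3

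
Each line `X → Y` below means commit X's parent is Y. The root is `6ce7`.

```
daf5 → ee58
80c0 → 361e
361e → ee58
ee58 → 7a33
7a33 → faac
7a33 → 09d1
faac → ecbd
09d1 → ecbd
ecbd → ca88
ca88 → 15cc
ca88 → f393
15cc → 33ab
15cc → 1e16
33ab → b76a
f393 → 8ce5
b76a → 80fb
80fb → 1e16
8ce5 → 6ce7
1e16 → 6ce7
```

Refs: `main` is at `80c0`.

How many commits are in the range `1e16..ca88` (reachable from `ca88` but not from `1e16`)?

7

Reachable from ca88: {15cc, 1e16, 33ab, 6ce7, 80fb, 8ce5, b76a, ca88, f393}.
Reachable from 1e16: {1e16, 6ce7}.
In ca88's history but not 1e16's: {15cc, 33ab, 80fb, 8ce5, b76a, ca88, f393} — 7 commits.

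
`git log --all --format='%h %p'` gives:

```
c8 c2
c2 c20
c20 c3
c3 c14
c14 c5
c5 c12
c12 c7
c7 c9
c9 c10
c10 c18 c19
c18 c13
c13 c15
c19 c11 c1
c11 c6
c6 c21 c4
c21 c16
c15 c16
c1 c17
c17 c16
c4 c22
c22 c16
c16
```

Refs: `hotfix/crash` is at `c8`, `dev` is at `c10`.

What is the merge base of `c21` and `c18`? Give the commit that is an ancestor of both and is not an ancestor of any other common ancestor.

Ancestors of c21: {c16, c21}.
Ancestors of c18: {c13, c15, c16, c18}.
Common ancestors: {c16}.
The only common ancestor is c16, so it is the merge base.

c16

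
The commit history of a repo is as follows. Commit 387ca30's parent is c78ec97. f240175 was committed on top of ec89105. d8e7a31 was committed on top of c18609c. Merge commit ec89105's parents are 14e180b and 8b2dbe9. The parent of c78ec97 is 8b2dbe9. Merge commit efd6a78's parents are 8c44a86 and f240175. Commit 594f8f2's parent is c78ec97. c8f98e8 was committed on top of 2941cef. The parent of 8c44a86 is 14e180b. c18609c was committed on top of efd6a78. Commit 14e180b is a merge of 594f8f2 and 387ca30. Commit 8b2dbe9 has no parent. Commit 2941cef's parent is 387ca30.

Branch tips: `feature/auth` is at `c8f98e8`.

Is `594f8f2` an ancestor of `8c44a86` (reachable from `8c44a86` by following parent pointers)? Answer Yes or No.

Yes

Ancestors of 8c44a86 (commits reachable by following parents): {14e180b, 387ca30, 594f8f2, 8b2dbe9, 8c44a86, c78ec97}.
594f8f2 is in that set, so it is an ancestor of 8c44a86.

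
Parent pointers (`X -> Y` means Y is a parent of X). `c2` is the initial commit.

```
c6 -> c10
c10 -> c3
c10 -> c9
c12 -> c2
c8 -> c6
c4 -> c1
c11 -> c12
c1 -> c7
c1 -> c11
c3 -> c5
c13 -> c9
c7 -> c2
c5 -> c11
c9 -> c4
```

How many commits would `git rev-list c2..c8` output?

11

Reachable from c8: {c1, c10, c11, c12, c2, c3, c4, c5, c6, c7, c8, c9}.
Reachable from c2: {c2}.
In c8's history but not c2's: {c1, c10, c11, c12, c3, c4, c5, c6, c7, c8, c9} — 11 commits.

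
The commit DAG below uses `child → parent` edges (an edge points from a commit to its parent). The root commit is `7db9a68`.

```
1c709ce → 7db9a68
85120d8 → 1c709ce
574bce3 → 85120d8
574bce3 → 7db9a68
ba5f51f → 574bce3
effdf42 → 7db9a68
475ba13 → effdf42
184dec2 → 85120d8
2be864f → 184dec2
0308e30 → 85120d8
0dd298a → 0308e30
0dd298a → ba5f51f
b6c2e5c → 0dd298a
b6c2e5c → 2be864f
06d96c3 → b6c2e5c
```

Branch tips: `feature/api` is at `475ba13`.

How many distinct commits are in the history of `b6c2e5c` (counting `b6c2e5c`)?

Walking parent pointers from b6c2e5c: reachable set = {0308e30, 0dd298a, 184dec2, 1c709ce, 2be864f, 574bce3, 7db9a68, 85120d8, b6c2e5c, ba5f51f}.
That is 10 commits.

10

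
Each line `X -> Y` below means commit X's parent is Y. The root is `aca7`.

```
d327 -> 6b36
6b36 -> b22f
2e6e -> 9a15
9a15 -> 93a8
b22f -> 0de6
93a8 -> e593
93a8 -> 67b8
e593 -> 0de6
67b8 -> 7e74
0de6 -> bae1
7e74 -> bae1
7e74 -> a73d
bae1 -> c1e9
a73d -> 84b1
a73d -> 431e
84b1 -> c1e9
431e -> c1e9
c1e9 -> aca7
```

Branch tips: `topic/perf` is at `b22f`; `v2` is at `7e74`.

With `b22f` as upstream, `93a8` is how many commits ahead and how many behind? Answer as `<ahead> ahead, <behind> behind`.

7 ahead, 1 behind

Reachable from 93a8: {0de6, 431e, 67b8, 7e74, 84b1, 93a8, a73d, aca7, bae1, c1e9, e593}.
Reachable from b22f: {0de6, aca7, b22f, bae1, c1e9}.
Only in 93a8's history (ahead): {431e, 67b8, 7e74, 84b1, 93a8, a73d, e593} — 7.
Only in b22f's history (behind): {b22f} — 1.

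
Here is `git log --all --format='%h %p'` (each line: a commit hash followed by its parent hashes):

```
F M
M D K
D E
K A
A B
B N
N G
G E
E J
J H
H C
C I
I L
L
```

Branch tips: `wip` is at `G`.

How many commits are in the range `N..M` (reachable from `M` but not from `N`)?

5

Reachable from M: {A, B, C, D, E, G, H, I, J, K, L, M, N}.
Reachable from N: {C, E, G, H, I, J, L, N}.
In M's history but not N's: {A, B, D, K, M} — 5 commits.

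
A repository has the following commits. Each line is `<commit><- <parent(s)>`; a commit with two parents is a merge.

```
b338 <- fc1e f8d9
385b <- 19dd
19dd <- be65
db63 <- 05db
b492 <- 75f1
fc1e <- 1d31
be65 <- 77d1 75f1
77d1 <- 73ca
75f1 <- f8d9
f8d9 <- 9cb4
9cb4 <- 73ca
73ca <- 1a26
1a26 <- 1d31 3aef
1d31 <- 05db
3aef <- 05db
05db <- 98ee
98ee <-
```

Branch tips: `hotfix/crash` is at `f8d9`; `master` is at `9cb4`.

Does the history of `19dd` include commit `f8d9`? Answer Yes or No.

Yes

Ancestors of 19dd (commits reachable by following parents): {05db, 19dd, 1a26, 1d31, 3aef, 73ca, 75f1, 77d1, 98ee, 9cb4, be65, f8d9}.
f8d9 is in that set, so it is an ancestor of 19dd.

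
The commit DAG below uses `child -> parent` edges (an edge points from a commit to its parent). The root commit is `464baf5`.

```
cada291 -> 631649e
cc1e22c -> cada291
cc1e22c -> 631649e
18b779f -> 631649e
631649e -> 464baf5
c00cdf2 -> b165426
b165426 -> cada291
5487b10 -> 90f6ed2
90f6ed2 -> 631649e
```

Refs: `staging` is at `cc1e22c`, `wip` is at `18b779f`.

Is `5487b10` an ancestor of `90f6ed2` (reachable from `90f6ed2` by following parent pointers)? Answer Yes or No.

Ancestors of 90f6ed2: {464baf5, 631649e, 90f6ed2}.
5487b10 is not in that set, so it is not an ancestor of 90f6ed2.

No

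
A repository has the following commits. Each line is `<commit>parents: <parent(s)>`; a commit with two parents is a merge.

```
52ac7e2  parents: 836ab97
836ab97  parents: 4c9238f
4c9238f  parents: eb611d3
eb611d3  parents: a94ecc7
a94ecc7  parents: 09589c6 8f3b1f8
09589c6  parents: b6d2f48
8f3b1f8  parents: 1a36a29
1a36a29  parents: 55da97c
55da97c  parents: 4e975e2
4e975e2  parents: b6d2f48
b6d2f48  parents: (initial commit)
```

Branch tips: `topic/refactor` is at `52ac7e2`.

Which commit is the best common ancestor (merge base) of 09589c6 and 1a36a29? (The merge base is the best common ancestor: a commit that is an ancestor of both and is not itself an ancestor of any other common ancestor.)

Ancestors of 09589c6: {09589c6, b6d2f48}.
Ancestors of 1a36a29: {1a36a29, 4e975e2, 55da97c, b6d2f48}.
Common ancestors: {b6d2f48}.
The only common ancestor is b6d2f48, so it is the merge base.

b6d2f48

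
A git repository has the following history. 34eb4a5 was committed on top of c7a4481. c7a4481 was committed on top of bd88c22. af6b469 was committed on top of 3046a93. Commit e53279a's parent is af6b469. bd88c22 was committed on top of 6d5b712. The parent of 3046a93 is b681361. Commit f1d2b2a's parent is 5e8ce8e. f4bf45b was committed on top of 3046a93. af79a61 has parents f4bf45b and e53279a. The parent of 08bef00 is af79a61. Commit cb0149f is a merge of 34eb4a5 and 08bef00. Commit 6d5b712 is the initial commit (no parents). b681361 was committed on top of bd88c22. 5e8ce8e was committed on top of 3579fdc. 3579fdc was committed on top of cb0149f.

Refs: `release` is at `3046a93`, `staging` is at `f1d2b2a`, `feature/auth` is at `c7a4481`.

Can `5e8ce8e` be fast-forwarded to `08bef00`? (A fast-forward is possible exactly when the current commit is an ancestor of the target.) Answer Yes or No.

No

A fast-forward from 5e8ce8e to 08bef00 is possible iff 5e8ce8e is an ancestor of 08bef00.
Ancestors of 08bef00: {08bef00, 3046a93, 6d5b712, af6b469, af79a61, b681361, bd88c22, e53279a, f4bf45b}.
5e8ce8e is not among them, so fast-forward is not possible.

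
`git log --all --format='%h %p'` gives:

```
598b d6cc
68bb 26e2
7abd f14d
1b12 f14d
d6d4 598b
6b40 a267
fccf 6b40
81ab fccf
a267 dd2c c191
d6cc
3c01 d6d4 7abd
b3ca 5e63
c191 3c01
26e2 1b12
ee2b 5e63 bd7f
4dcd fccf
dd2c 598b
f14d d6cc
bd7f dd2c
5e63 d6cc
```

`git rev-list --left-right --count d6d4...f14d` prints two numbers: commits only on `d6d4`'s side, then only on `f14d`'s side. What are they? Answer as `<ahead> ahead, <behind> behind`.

2 ahead, 1 behind

Reachable from d6d4: {598b, d6cc, d6d4}.
Reachable from f14d: {d6cc, f14d}.
Only in d6d4's history (ahead): {598b, d6d4} — 2.
Only in f14d's history (behind): {f14d} — 1.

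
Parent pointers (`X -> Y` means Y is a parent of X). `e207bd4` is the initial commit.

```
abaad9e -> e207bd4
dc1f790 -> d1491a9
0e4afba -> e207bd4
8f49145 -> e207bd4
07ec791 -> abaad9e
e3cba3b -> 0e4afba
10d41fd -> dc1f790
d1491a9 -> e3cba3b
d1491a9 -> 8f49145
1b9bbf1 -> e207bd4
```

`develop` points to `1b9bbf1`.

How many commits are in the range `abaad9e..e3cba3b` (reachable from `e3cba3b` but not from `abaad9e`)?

Reachable from e3cba3b: {0e4afba, e207bd4, e3cba3b}.
Reachable from abaad9e: {abaad9e, e207bd4}.
In e3cba3b's history but not abaad9e's: {0e4afba, e3cba3b} — 2 commits.

2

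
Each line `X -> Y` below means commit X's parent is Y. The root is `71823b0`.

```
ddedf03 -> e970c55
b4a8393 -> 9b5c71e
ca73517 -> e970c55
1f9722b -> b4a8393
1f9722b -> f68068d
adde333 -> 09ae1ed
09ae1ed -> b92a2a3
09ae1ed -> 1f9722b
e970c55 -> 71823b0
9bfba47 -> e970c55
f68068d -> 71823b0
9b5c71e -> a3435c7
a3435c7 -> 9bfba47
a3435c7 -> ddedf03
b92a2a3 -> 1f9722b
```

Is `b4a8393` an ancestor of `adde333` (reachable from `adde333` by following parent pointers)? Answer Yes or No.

Yes

Ancestors of adde333 (commits reachable by following parents): {09ae1ed, 1f9722b, 71823b0, 9b5c71e, 9bfba47, a3435c7, adde333, b4a8393, b92a2a3, ddedf03, e970c55, f68068d}.
b4a8393 is in that set, so it is an ancestor of adde333.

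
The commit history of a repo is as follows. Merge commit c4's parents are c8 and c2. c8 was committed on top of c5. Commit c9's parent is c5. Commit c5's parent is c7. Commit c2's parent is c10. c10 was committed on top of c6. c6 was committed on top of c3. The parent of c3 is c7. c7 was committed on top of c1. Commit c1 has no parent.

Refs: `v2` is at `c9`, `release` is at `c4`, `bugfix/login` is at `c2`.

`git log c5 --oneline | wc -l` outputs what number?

3

Walking parent pointers from c5: reachable set = {c1, c5, c7}.
That is 3 commits.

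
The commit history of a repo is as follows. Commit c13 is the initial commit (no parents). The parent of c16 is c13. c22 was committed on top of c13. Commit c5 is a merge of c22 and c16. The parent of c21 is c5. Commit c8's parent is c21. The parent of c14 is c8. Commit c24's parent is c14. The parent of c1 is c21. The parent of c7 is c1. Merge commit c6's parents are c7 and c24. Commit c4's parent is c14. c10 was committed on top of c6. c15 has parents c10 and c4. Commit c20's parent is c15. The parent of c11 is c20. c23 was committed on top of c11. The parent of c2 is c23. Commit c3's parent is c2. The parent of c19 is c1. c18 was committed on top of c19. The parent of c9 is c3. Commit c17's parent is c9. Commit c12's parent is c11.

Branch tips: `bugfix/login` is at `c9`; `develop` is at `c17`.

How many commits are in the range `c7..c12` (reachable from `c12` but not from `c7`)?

Reachable from c12: {c1, c10, c11, c12, c13, c14, c15, c16, c20, c21, c22, c24, c4, c5, c6, c7, c8}.
Reachable from c7: {c1, c13, c16, c21, c22, c5, c7}.
In c12's history but not c7's: {c10, c11, c12, c14, c15, c20, c24, c4, c6, c8} — 10 commits.

10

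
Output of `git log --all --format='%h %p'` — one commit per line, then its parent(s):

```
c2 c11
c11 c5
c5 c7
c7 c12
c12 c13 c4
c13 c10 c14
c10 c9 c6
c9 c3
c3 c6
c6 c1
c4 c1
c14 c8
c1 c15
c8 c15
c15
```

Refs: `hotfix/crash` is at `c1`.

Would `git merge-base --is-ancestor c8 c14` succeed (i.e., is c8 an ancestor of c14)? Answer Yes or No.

Yes

Ancestors of c14 (commits reachable by following parents): {c14, c15, c8}.
c8 is in that set, so it is an ancestor of c14.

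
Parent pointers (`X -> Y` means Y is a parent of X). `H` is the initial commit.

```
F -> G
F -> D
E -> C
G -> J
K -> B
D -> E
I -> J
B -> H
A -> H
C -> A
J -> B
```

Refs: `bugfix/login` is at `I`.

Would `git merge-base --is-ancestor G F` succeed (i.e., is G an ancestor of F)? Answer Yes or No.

Ancestors of F (commits reachable by following parents): {A, B, C, D, E, F, G, H, J}.
G is in that set, so it is an ancestor of F.

Yes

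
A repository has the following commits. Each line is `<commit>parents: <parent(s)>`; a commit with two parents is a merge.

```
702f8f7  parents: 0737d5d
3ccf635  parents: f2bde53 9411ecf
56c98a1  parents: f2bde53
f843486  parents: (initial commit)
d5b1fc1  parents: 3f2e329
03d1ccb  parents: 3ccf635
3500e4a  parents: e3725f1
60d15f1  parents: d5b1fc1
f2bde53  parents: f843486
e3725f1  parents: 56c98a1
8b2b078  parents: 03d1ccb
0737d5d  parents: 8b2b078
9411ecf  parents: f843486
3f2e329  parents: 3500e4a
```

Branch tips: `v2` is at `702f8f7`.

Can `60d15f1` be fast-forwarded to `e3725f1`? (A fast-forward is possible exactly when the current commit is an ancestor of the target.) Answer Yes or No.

No

A fast-forward from 60d15f1 to e3725f1 is possible iff 60d15f1 is an ancestor of e3725f1.
Ancestors of e3725f1: {56c98a1, e3725f1, f2bde53, f843486}.
60d15f1 is not among them, so fast-forward is not possible.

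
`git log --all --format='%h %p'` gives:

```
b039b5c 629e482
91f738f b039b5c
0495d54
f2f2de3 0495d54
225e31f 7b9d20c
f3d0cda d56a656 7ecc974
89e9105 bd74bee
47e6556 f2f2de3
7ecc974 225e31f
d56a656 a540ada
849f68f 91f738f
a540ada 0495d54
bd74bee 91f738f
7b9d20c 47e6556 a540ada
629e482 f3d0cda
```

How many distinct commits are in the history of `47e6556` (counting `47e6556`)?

Walking parent pointers from 47e6556: reachable set = {0495d54, 47e6556, f2f2de3}.
That is 3 commits.

3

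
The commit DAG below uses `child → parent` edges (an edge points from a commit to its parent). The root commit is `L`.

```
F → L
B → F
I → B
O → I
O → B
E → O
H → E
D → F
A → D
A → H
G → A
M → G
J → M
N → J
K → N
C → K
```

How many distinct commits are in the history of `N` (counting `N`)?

Walking parent pointers from N: reachable set = {A, B, D, E, F, G, H, I, J, L, M, N, O}.
That is 13 commits.

13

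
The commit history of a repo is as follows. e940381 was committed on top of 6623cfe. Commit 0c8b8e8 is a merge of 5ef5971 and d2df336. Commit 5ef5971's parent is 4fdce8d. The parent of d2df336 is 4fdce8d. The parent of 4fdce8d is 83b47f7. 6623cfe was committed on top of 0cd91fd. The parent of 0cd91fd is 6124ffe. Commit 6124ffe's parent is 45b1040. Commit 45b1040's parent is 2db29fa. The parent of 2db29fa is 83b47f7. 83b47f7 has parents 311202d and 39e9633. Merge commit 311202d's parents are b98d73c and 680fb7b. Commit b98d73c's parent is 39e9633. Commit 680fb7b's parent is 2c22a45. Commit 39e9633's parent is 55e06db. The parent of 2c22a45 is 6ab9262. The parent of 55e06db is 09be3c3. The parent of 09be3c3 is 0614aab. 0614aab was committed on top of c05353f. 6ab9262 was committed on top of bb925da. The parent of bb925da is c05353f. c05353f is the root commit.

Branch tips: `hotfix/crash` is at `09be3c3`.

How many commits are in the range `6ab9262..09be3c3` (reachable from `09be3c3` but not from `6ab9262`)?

2

Reachable from 09be3c3: {0614aab, 09be3c3, c05353f}.
Reachable from 6ab9262: {6ab9262, bb925da, c05353f}.
In 09be3c3's history but not 6ab9262's: {0614aab, 09be3c3} — 2 commits.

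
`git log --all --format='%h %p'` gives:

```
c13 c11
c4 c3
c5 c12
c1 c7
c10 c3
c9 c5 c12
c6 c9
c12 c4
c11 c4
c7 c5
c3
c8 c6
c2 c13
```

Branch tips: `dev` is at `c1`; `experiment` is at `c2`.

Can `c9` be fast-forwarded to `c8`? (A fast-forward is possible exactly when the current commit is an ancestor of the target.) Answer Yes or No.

Yes

A fast-forward from c9 to c8 is possible iff c9 is an ancestor of c8.
Ancestors of c8: {c12, c3, c4, c5, c6, c8, c9}.
c9 is among them, so fast-forward is possible.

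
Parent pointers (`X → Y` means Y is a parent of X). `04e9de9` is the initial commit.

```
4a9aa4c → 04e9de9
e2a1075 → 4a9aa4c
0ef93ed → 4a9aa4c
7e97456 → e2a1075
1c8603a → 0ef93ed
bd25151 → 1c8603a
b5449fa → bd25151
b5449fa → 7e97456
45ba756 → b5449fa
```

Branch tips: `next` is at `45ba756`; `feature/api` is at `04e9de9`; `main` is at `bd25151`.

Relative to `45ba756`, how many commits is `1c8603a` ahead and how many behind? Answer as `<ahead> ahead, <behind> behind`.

Reachable from 1c8603a: {04e9de9, 0ef93ed, 1c8603a, 4a9aa4c}.
Reachable from 45ba756: {04e9de9, 0ef93ed, 1c8603a, 45ba756, 4a9aa4c, 7e97456, b5449fa, bd25151, e2a1075}.
Only in 1c8603a's history (ahead): {} — 0.
Only in 45ba756's history (behind): {45ba756, 7e97456, b5449fa, bd25151, e2a1075} — 5.

0 ahead, 5 behind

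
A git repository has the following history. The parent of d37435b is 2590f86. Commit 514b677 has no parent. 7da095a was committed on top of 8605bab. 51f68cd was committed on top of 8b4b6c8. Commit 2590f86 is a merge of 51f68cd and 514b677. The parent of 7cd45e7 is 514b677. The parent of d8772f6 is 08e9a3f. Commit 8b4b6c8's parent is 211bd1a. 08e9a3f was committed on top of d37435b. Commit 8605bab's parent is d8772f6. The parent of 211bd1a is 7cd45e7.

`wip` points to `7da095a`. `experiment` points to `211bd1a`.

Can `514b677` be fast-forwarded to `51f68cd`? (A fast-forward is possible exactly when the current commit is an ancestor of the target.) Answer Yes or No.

A fast-forward from 514b677 to 51f68cd is possible iff 514b677 is an ancestor of 51f68cd.
Ancestors of 51f68cd: {211bd1a, 514b677, 51f68cd, 7cd45e7, 8b4b6c8}.
514b677 is among them, so fast-forward is possible.

Yes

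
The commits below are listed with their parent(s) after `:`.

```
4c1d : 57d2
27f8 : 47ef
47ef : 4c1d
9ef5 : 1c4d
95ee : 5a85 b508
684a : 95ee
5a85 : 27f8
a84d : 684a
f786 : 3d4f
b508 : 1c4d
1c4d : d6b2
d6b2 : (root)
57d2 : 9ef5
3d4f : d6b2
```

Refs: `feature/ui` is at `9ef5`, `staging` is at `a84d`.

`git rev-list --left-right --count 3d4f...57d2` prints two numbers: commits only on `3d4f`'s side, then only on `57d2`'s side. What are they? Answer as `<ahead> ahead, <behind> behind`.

Reachable from 3d4f: {3d4f, d6b2}.
Reachable from 57d2: {1c4d, 57d2, 9ef5, d6b2}.
Only in 3d4f's history (ahead): {3d4f} — 1.
Only in 57d2's history (behind): {1c4d, 57d2, 9ef5} — 3.

1 ahead, 3 behind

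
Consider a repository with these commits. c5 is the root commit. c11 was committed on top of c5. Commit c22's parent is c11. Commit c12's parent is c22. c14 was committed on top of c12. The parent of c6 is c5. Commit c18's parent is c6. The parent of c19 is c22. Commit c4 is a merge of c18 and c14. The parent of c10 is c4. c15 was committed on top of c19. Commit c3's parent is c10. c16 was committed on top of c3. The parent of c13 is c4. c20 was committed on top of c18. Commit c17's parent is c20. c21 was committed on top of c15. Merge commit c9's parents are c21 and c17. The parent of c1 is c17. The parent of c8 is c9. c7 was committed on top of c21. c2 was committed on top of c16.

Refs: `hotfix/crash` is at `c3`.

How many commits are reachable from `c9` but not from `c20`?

Reachable from c9: {c11, c15, c17, c18, c19, c20, c21, c22, c5, c6, c9}.
Reachable from c20: {c18, c20, c5, c6}.
In c9's history but not c20's: {c11, c15, c17, c19, c21, c22, c9} — 7 commits.

7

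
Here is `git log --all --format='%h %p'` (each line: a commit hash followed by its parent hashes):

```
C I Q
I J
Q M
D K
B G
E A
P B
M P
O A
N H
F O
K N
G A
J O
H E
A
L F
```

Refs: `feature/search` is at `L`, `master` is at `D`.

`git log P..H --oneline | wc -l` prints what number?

2

Reachable from H: {A, E, H}.
Reachable from P: {A, B, G, P}.
In H's history but not P's: {E, H} — 2 commits.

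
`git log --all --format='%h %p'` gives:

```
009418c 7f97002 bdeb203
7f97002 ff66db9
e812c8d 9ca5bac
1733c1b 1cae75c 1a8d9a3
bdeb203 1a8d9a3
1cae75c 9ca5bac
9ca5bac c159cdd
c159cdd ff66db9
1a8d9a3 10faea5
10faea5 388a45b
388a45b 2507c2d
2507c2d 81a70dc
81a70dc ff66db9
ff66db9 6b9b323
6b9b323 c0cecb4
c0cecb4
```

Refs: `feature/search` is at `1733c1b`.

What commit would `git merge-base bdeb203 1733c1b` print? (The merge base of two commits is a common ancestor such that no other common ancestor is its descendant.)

Ancestors of bdeb203: {10faea5, 1a8d9a3, 2507c2d, 388a45b, 6b9b323, 81a70dc, bdeb203, c0cecb4, ff66db9}.
Ancestors of 1733c1b: {10faea5, 1733c1b, 1a8d9a3, 1cae75c, 2507c2d, 388a45b, 6b9b323, 81a70dc, 9ca5bac, c0cecb4, c159cdd, ff66db9}.
Common ancestors: {10faea5, 1a8d9a3, 2507c2d, 388a45b, 6b9b323, 81a70dc, c0cecb4, ff66db9}.
Among these, 1a8d9a3 is not an ancestor of any other common ancestor — it is the merge base.

1a8d9a3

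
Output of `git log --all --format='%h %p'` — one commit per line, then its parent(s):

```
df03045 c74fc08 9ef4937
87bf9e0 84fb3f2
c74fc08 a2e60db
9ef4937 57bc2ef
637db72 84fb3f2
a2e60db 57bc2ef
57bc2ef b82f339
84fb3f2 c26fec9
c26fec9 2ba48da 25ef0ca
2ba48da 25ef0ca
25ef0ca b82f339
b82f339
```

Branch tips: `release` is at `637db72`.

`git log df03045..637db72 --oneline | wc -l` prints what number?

5

Reachable from 637db72: {25ef0ca, 2ba48da, 637db72, 84fb3f2, b82f339, c26fec9}.
Reachable from df03045: {57bc2ef, 9ef4937, a2e60db, b82f339, c74fc08, df03045}.
In 637db72's history but not df03045's: {25ef0ca, 2ba48da, 637db72, 84fb3f2, c26fec9} — 5 commits.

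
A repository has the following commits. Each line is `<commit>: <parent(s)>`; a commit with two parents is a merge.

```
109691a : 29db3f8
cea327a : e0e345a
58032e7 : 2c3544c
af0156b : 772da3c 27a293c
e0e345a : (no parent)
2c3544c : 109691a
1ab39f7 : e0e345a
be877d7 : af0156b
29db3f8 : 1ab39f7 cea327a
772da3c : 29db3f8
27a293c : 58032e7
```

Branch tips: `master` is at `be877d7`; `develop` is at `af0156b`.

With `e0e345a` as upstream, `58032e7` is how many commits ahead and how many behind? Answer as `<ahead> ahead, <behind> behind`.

Reachable from 58032e7: {109691a, 1ab39f7, 29db3f8, 2c3544c, 58032e7, cea327a, e0e345a}.
Reachable from e0e345a: {e0e345a}.
Only in 58032e7's history (ahead): {109691a, 1ab39f7, 29db3f8, 2c3544c, 58032e7, cea327a} — 6.
Only in e0e345a's history (behind): {} — 0.

6 ahead, 0 behind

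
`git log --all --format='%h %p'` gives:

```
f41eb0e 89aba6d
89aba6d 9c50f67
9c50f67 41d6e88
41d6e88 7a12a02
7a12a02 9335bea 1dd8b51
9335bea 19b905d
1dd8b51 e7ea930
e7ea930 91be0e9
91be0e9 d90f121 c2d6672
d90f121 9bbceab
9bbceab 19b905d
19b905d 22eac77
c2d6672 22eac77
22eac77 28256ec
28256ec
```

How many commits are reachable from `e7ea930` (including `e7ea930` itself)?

Walking parent pointers from e7ea930: reachable set = {19b905d, 22eac77, 28256ec, 91be0e9, 9bbceab, c2d6672, d90f121, e7ea930}.
That is 8 commits.

8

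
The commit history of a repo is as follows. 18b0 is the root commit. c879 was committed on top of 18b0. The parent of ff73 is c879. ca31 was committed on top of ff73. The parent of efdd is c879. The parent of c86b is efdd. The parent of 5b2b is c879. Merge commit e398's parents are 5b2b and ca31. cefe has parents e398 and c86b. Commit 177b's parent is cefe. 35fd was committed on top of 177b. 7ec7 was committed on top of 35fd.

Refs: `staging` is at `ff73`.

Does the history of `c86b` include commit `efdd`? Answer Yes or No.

Ancestors of c86b (commits reachable by following parents): {18b0, c86b, c879, efdd}.
efdd is in that set, so it is an ancestor of c86b.

Yes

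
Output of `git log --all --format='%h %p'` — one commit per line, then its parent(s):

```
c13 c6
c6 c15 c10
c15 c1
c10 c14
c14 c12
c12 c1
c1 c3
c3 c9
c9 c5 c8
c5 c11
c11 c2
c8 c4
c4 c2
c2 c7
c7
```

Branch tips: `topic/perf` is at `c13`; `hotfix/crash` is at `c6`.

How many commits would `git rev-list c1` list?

9

Walking parent pointers from c1: reachable set = {c1, c11, c2, c3, c4, c5, c7, c8, c9}.
That is 9 commits.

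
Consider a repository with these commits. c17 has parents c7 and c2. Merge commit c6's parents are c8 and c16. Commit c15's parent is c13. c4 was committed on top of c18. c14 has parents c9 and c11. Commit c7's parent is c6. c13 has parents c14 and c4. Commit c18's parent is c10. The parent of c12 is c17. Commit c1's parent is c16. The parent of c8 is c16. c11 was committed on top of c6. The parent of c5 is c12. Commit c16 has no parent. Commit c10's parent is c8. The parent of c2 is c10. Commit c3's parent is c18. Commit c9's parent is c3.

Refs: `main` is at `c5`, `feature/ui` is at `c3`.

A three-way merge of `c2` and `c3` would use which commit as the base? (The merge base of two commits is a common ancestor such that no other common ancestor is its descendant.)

Ancestors of c2: {c10, c16, c2, c8}.
Ancestors of c3: {c10, c16, c18, c3, c8}.
Common ancestors: {c10, c16, c8}.
Among these, c10 is not an ancestor of any other common ancestor — it is the merge base.

c10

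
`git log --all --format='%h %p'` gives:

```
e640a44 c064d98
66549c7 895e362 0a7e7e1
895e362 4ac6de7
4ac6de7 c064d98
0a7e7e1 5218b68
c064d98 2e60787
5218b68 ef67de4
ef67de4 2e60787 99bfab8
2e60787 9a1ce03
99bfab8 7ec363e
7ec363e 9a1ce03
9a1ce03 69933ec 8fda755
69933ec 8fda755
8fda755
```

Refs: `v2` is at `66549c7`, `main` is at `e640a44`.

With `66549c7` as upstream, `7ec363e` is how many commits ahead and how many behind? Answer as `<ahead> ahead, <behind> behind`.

0 ahead, 9 behind

Reachable from 7ec363e: {69933ec, 7ec363e, 8fda755, 9a1ce03}.
Reachable from 66549c7: {0a7e7e1, 2e60787, 4ac6de7, 5218b68, 66549c7, 69933ec, 7ec363e, 895e362, 8fda755, 99bfab8, 9a1ce03, c064d98, ef67de4}.
Only in 7ec363e's history (ahead): {} — 0.
Only in 66549c7's history (behind): {0a7e7e1, 2e60787, 4ac6de7, 5218b68, 66549c7, 895e362, 99bfab8, c064d98, ef67de4} — 9.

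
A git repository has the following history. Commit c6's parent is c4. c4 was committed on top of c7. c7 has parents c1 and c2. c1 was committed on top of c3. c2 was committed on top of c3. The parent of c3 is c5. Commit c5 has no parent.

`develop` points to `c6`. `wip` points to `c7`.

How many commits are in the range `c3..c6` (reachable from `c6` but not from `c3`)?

5

Reachable from c6: {c1, c2, c3, c4, c5, c6, c7}.
Reachable from c3: {c3, c5}.
In c6's history but not c3's: {c1, c2, c4, c6, c7} — 5 commits.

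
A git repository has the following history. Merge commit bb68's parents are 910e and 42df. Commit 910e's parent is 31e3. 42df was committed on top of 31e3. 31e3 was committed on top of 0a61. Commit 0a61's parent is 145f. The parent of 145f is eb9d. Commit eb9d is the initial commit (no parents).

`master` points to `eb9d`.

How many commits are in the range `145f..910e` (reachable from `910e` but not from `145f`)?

Reachable from 910e: {0a61, 145f, 31e3, 910e, eb9d}.
Reachable from 145f: {145f, eb9d}.
In 910e's history but not 145f's: {0a61, 31e3, 910e} — 3 commits.

3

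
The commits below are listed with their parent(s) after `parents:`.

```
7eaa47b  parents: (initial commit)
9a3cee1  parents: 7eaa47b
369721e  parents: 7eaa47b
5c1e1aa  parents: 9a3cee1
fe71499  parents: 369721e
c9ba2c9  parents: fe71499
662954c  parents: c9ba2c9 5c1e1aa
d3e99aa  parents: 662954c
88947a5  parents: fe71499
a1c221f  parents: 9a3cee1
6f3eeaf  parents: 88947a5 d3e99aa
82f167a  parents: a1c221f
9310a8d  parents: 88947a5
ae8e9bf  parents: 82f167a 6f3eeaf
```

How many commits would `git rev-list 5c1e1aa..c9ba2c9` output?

Reachable from c9ba2c9: {369721e, 7eaa47b, c9ba2c9, fe71499}.
Reachable from 5c1e1aa: {5c1e1aa, 7eaa47b, 9a3cee1}.
In c9ba2c9's history but not 5c1e1aa's: {369721e, c9ba2c9, fe71499} — 3 commits.

3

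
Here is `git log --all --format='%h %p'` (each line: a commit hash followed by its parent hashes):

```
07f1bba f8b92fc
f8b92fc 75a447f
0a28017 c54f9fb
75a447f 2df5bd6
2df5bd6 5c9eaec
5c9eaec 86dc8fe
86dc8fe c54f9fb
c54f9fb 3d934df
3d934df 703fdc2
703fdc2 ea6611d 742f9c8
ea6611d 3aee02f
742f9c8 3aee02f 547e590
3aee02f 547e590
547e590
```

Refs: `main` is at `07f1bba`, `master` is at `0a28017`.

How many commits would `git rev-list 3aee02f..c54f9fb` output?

Reachable from c54f9fb: {3aee02f, 3d934df, 547e590, 703fdc2, 742f9c8, c54f9fb, ea6611d}.
Reachable from 3aee02f: {3aee02f, 547e590}.
In c54f9fb's history but not 3aee02f's: {3d934df, 703fdc2, 742f9c8, c54f9fb, ea6611d} — 5 commits.

5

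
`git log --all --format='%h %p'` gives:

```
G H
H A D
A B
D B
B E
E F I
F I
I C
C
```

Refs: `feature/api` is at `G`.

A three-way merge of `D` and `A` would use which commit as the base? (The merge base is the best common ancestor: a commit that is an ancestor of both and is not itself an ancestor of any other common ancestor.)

B

Ancestors of D: {B, C, D, E, F, I}.
Ancestors of A: {A, B, C, E, F, I}.
Common ancestors: {B, C, E, F, I}.
Among these, B is not an ancestor of any other common ancestor — it is the merge base.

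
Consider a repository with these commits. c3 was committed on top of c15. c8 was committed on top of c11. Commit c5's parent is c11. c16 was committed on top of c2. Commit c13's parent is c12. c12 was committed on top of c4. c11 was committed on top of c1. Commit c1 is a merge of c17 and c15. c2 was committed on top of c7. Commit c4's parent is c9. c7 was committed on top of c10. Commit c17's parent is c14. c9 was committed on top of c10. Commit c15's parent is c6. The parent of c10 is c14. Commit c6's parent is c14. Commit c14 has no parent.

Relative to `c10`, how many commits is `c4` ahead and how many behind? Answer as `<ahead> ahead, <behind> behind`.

2 ahead, 0 behind

Reachable from c4: {c10, c14, c4, c9}.
Reachable from c10: {c10, c14}.
Only in c4's history (ahead): {c4, c9} — 2.
Only in c10's history (behind): {} — 0.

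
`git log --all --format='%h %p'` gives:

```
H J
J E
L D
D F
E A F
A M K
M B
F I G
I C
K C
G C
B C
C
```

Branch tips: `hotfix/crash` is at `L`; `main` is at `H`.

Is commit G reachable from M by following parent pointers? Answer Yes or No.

No

Ancestors of M: {B, C, M}.
G is not in that set, so it is not an ancestor of M.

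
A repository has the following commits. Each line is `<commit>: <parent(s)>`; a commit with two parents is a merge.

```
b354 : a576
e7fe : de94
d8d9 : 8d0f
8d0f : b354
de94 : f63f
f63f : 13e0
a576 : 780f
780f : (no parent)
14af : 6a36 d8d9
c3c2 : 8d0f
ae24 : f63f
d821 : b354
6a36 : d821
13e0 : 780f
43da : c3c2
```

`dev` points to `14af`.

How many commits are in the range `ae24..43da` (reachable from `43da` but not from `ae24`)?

5

Reachable from 43da: {43da, 780f, 8d0f, a576, b354, c3c2}.
Reachable from ae24: {13e0, 780f, ae24, f63f}.
In 43da's history but not ae24's: {43da, 8d0f, a576, b354, c3c2} — 5 commits.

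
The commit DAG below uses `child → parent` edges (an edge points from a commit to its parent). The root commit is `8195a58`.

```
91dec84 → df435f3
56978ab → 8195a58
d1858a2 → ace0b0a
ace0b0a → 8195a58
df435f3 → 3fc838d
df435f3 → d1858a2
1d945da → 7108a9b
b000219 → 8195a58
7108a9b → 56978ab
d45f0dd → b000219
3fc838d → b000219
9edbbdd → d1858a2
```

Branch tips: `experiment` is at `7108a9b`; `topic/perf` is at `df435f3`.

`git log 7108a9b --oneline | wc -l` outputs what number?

Walking parent pointers from 7108a9b: reachable set = {56978ab, 7108a9b, 8195a58}.
That is 3 commits.

3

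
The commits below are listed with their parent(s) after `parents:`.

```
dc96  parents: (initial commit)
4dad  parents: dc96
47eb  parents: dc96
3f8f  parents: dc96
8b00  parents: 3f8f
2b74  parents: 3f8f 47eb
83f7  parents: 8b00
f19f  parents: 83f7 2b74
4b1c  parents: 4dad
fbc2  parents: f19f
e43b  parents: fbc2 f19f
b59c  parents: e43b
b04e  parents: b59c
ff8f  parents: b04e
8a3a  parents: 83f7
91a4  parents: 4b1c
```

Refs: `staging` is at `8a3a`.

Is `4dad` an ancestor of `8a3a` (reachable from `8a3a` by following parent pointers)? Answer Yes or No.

No

Ancestors of 8a3a: {3f8f, 83f7, 8a3a, 8b00, dc96}.
4dad is not in that set, so it is not an ancestor of 8a3a.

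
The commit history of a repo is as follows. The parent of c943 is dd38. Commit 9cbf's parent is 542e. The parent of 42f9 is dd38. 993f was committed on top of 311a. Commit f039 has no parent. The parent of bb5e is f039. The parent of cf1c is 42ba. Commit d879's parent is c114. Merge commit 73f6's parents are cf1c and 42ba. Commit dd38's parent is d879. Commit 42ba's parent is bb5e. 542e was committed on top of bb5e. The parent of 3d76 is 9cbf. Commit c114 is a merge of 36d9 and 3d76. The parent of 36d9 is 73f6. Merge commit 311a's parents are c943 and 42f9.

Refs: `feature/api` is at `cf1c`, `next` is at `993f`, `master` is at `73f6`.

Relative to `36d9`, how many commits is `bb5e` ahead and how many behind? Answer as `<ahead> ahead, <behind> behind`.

Reachable from bb5e: {bb5e, f039}.
Reachable from 36d9: {36d9, 42ba, 73f6, bb5e, cf1c, f039}.
Only in bb5e's history (ahead): {} — 0.
Only in 36d9's history (behind): {36d9, 42ba, 73f6, cf1c} — 4.

0 ahead, 4 behind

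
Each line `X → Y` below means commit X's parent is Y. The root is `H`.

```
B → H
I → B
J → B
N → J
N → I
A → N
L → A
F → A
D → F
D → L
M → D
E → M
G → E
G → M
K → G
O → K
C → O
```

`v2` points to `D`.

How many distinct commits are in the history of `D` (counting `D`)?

Walking parent pointers from D: reachable set = {A, B, D, F, H, I, J, L, N}.
That is 9 commits.

9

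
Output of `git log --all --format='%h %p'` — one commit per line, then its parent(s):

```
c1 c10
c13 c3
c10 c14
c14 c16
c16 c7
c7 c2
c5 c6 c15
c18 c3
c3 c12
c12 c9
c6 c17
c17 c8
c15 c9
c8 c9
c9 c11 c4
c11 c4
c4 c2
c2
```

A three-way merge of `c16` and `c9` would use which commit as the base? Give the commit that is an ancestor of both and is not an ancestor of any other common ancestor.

c2

Ancestors of c16: {c16, c2, c7}.
Ancestors of c9: {c11, c2, c4, c9}.
Common ancestors: {c2}.
The only common ancestor is c2, so it is the merge base.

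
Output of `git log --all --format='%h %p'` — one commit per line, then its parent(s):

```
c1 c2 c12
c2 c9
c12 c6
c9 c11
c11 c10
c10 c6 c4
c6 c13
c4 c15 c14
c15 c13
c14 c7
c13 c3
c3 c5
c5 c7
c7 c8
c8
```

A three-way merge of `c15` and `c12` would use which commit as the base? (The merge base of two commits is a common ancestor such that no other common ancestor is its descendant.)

c13

Ancestors of c15: {c13, c15, c3, c5, c7, c8}.
Ancestors of c12: {c12, c13, c3, c5, c6, c7, c8}.
Common ancestors: {c13, c3, c5, c7, c8}.
Among these, c13 is not an ancestor of any other common ancestor — it is the merge base.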